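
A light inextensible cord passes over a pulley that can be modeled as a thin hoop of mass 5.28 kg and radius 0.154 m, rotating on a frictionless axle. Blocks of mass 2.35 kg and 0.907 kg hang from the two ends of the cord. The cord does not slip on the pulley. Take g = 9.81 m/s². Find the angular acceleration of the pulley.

I = MR² = (5.28)(0.154)² = 0.1252 kg·m².
Heavier block: m₁g − T₁ = m₁a. Lighter block: T₂ − m₂g = m₂a.
Pulley: (T₁ − T₂)R = Iα = I(a/R), so T₁ − T₂ = (I/R²)a = 1·M_p a = 5.280·a.
Adding the three: (m₁ − m₂)g = (m₁ + m₂ + 5.280)a, so a = (2.35 − 0.907)(9.81)/(2.35 + 0.907 + 5.280) = 1.658 m/s².
α = a/R = 1.658/0.154 = 10.77 rad/s².

α ≈ 10.8 rad/s²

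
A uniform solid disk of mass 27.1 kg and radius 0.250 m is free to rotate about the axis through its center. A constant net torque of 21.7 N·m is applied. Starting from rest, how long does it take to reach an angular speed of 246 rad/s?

t ≈ 9.60 s

I = ½MR² = (1/2)(27.1)(0.250)² = 0.8469 kg·m².
α = τ/I = 21.7/0.8469 = 25.62 rad/s².
ω = αt ⇒ t = ω/α = 246/25.62 = 9.601 s.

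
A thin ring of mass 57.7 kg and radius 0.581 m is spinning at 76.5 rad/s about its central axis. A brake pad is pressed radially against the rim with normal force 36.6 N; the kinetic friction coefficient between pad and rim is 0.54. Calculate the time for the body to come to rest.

t ≈ 130 s

I = MR² = (57.7)(0.581)² = 19.48 kg·m².
Friction force f = μN = (0.54)(36.6) = 19.76 N at the rim; torque magnitude τ = fR = 11.48 N·m, opposing ω.
|α| = τ/I = 11.48/19.48 = 0.5896 rad/s² (deceleration).
0 = ω₀ − |α|t ⇒ t = ω₀/|α| = 76.5/0.5896 = 129.8 s.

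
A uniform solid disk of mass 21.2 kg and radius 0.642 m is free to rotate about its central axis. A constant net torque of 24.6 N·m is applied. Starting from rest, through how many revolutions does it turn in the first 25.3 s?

I = ½MR² = (1/2)(21.2)(0.642)² = 4.369 kg·m².
α = τ/I = 24.6/4.369 = 5.631 rad/s².
θ = ½αt² = ½(5.631)(25.3)² = 1802 rad.
Revolutions = θ/(2π) = 286.8.

≈ 287 revolutions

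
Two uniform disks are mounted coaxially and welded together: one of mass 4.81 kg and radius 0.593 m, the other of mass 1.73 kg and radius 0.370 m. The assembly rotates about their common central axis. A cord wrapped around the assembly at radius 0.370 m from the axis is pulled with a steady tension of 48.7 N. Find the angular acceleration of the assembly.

I = ½M₁R₁² + ½M₂R₂² = ½(4.81)(0.593)² + ½(1.73)(0.370)² = 0.9641 kg·m².
τ = F r = (48.7)(0.370) = 18.02 N·m.
α = τ/I = 18.02/0.9641 = 18.69 rad/s².

α ≈ 18.7 rad/s²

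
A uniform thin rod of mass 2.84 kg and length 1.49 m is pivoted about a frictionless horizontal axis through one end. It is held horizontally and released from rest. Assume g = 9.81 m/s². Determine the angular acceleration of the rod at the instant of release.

About the pivot, I = (1/3)ML² = (1/3)(2.84)(1.49)² = 2.102 kg·m².
The weight acts at the center, a distance L/2 = 0.7450 m from the pivot; τ = Mg(L/2) = 20.76 N·m.
α = τ/I = 20.76/2.102 = 9.876 rad/s².
(Equivalently α = (3g/(2L)) = 9.876 rad/s².)

α ≈ 9.88 rad/s²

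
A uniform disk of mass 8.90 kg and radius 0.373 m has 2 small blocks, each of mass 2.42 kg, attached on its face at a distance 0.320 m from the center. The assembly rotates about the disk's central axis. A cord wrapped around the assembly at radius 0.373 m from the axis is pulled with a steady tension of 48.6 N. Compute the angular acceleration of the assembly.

I_disk = ½MR² = ½(8.90)(0.373)² = 0.6191 kg·m².
I_blocks = 2·m·r² = 2(2.42)(0.320)² = 0.4956 kg·m².
Total I = 1.115 kg·m².
τ = F r = (48.6)(0.373) = 18.13 N·m.
α = τ/I = 18.13/1.115 = 16.26 rad/s².

α ≈ 16.3 rad/s²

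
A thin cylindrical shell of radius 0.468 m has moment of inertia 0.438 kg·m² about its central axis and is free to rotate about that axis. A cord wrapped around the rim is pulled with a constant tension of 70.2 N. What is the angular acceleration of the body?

α ≈ 75.0 rad/s²

τ = F R = (70.2)(0.468) = 32.85 N·m.
From τ = Iα: α = 32.85/0.4380 = 75.01 rad/s².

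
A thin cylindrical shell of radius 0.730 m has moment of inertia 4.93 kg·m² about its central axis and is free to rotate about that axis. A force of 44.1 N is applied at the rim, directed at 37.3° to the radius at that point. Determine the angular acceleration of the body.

α ≈ 3.96 rad/s²

Only the tangential component produces torque: τ = F R sinθ = (44.1)(0.730) sin 37.3° = 19.51 N·m.
Newton's second law for rotation, τ = Iα, gives α = τ/I = 19.51/4.930 = 3.957 rad/s².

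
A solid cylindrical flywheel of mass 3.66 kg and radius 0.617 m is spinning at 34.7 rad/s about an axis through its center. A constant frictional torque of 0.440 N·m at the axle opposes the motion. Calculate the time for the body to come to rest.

t ≈ 54.9 s

I = ½MR² = (1/2)(3.66)(0.617)² = 0.6967 kg·m².
The net torque has magnitude 0.440 N·m, opposing ω.
|α| = τ/I = 0.4400/0.6967 = 0.6316 rad/s² (deceleration).
0 = ω₀ − |α|t ⇒ t = ω₀/|α| = 34.7/0.6316 = 54.94 s.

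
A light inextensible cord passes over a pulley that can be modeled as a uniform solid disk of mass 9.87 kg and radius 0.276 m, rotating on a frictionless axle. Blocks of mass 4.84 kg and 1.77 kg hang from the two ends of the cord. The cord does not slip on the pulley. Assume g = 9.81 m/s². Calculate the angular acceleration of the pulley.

α ≈ 9.45 rad/s²

I = ½MR² = (1/2)(9.87)(0.276)² = 0.3759 kg·m².
Heavier block: m₁g − T₁ = m₁a. Lighter block: T₂ − m₂g = m₂a.
Pulley: (T₁ − T₂)R = Iα = I(a/R), so T₁ − T₂ = (I/R²)a = (1/2)M_p a = 4.935·a.
Adding the three: (m₁ − m₂)g = (m₁ + m₂ + 4.935)a, so a = (4.84 − 1.77)(9.81)/(4.84 + 1.77 + 4.935) = 2.609 m/s².
α = a/R = 2.609/0.276 = 9.452 rad/s².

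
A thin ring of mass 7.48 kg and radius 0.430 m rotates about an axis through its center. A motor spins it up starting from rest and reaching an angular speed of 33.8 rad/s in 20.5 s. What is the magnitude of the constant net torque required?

τ ≈ 2.28 N·m

I = MR² = (7.48)(0.430)² = 1.383 kg·m².
α = Δω/Δt = (33.8 − 0)/20.5 = 1.649 rad/s².
τ = Iα = (1.383)(1.649) = 2.280 N·m.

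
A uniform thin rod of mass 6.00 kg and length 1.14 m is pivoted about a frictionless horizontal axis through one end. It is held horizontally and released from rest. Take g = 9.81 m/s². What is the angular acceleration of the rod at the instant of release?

About the pivot, I = (1/3)ML² = (1/3)(6.00)(1.14)² = 2.599 kg·m².
The weight acts at the center, a distance L/2 = 0.5700 m from the pivot; τ = Mg(L/2) = 33.55 N·m.
α = τ/I = 33.55/2.599 = 12.91 rad/s².

α ≈ 12.9 rad/s²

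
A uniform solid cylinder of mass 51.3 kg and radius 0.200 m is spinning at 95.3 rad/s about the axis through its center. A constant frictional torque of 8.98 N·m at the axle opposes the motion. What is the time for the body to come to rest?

t ≈ 10.9 s

I = ½MR² = (1/2)(51.3)(0.200)² = 1.026 kg·m².
The net torque has magnitude 8.98 N·m, opposing ω.
|α| = τ/I = 8.980/1.026 = 8.752 rad/s² (deceleration).
0 = ω₀ − |α|t ⇒ t = ω₀/|α| = 95.3/8.752 = 10.89 s.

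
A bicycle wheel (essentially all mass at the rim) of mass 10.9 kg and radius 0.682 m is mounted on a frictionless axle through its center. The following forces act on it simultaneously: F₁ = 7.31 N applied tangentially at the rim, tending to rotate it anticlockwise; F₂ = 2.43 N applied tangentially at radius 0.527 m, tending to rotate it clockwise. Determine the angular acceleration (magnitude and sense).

α ≈ 0.731 rad/s², anticlockwise

I = MR² = (10.9)(0.682)² = 5.070 kg·m².
Taking anticlockwise as positive: τ₁ = +(7.31)(0.682) = +4.985 N·m; τ₂ = −(2.43)(0.527) = −1.281 N·m.
Net torque τ = 3.705 N·m.
α = τ/I = 3.705/5.070 = 0.7308 rad/s².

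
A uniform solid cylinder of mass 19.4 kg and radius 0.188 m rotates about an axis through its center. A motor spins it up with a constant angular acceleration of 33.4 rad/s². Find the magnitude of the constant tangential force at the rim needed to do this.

I = ½MR² = (1/2)(19.4)(0.188)² = 0.3428 kg·m².
The required torque is τ = Iα = (0.3428)(33.40) = 11.45 N·m.
A tangential force at the rim gives τ = FR, so F = τ/R = 11.45/0.188 = 60.91 N.

F ≈ 60.9 N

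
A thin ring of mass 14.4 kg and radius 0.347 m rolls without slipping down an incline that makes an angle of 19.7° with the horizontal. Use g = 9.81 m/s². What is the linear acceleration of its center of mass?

Translation along the incline: Mg sinθ − f = Ma.
Rotation about the center: fR = Iα with I = MR². No-slip gives a = αR, so f = (I/R²)a = M a.
Substituting: Mg sinθ = (1 + 1.000)Ma, so a = g sinθ/(1 + 1.000) = (9.81) sin 19.7° / 2.000 = 1.653 m/s².

a ≈ 1.65 m/s²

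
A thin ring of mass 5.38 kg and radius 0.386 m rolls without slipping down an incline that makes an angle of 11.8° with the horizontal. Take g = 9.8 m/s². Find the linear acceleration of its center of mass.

Translation along the incline: Mg sinθ − f = Ma.
Rotation about the center: fR = Iα with I = MR². No-slip gives a = αR, so f = (I/R²)a = M a.
Substituting: Mg sinθ = (1 + 1.000)Ma, so a = g sinθ/(1 + 1.000) = (9.8) sin 11.8° / 2.000 = 1.002 m/s².

a ≈ 1.00 m/s²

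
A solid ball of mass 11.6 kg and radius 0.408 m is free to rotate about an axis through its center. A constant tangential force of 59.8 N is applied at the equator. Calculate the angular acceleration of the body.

I = (2/5)MR² = (2/5)(11.6)(0.408)² = 0.7724 kg·m².
τ = F R = (59.8)(0.408) = 24.40 N·m.
From τ = Iα: α = 24.40/0.7724 = 31.59 rad/s².

α ≈ 31.6 rad/s²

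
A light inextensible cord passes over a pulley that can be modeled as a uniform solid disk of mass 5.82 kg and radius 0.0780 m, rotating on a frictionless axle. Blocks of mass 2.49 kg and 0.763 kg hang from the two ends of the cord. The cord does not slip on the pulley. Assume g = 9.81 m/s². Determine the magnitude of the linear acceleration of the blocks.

I = ½MR² = (1/2)(5.82)(0.0780)² = 0.01770 kg·m².
Heavier block: m₁g − T₁ = m₁a. Lighter block: T₂ − m₂g = m₂a.
Pulley: (T₁ − T₂)R = Iα = I(a/R), so T₁ − T₂ = (I/R²)a = (1/2)M_p a = 2.910·a.
Adding the three: (m₁ − m₂)g = (m₁ + m₂ + 2.910)a, so a = (2.49 − 0.763)(9.81)/(2.49 + 0.763 + 2.910) = 2.749 m/s².

a ≈ 2.75 m/s²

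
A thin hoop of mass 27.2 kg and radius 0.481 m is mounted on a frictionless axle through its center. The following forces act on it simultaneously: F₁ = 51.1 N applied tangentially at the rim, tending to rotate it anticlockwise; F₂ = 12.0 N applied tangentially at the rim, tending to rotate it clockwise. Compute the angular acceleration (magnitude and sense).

I = MR² = (27.2)(0.481)² = 6.293 kg·m².
Taking anticlockwise as positive: τ₁ = +(51.1)(0.481) = +24.58 N·m; τ₂ = −(12.0)(0.481) = −5.772 N·m.
Net torque τ = 18.81 N·m.
α = τ/I = 18.81/6.293 = 2.989 rad/s².

α ≈ 2.99 rad/s², anticlockwise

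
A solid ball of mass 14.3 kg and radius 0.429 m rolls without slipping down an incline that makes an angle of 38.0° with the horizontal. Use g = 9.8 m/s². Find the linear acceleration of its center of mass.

a ≈ 4.31 m/s²

Translation along the incline: Mg sinθ − f = Ma.
Rotation about the center: fR = Iα with I = (2/5)MR². No-slip gives a = αR, so f = (I/R²)a = (2/5)M a.
Substituting: Mg sinθ = (1 + 0.4000)Ma, so a = g sinθ/(1 + 0.4000) = (9.8) sin 38.0° / 1.400 = 4.310 m/s².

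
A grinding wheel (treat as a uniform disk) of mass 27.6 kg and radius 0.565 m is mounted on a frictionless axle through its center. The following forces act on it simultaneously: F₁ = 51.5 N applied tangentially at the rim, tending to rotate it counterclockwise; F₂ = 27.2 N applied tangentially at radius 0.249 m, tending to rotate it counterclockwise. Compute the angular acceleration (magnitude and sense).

I = ½MR² = (1/2)(27.6)(0.565)² = 4.405 kg·m².
Taking counterclockwise as positive: τ₁ = +(51.5)(0.565) = +29.10 N·m; τ₂ = +(27.2)(0.249) = +6.773 N·m.
Net torque τ = 35.87 N·m.
α = τ/I = 35.87/4.405 = 8.143 rad/s².

α ≈ 8.14 rad/s², counterclockwise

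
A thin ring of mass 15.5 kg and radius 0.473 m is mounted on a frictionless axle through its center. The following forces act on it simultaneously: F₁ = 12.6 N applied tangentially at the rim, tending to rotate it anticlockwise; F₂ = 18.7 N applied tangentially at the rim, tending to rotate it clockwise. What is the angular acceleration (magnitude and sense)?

I = MR² = (15.5)(0.473)² = 3.468 kg·m².
Taking anticlockwise as positive: τ₁ = +(12.6)(0.473) = +5.960 N·m; τ₂ = −(18.7)(0.473) = −8.845 N·m.
Net torque τ = -2.885 N·m.
α = τ/I = -2.885/3.468 = -0.8320 rad/s².

α ≈ 0.832 rad/s², clockwise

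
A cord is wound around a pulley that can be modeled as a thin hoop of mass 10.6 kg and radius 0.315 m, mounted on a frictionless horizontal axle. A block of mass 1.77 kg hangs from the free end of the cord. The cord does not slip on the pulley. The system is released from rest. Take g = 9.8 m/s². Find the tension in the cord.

I = MR² = (10.6)(0.315)² = 1.052 kg·m².
Block: mg − T = ma. Pulley: TR = Iα. No-slip: a = αR, so T = (I/R²)a = 10.60·a.
Then mg = (m + 10.60)a, so a = (1.77)(9.8)/(1.77 + 10.60) = 1.402 m/s².
T = 10.60·a = 14.86 N.

T ≈ 14.9 N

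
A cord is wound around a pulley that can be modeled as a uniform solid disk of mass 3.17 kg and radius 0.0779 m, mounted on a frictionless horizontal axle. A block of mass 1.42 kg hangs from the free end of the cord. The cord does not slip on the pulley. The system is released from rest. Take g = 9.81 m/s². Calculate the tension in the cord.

I = ½MR² = (1/2)(3.17)(0.0779)² = 0.009618 kg·m².
Block: mg − T = ma. Pulley: TR = Iα. No-slip: a = αR, so T = (I/R²)a = 1.585·a.
Then mg = (m + 1.585)a, so a = (1.42)(9.81)/(1.42 + 1.585) = 4.636 m/s².
T = 1.585·a = 7.348 N.

T ≈ 7.35 N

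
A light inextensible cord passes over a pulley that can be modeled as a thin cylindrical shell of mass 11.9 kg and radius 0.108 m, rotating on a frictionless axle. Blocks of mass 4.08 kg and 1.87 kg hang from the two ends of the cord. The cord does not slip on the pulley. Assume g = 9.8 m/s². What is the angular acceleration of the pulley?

I = MR² = (11.9)(0.108)² = 0.1388 kg·m².
Heavier block: m₁g − T₁ = m₁a. Lighter block: T₂ − m₂g = m₂a.
Pulley: (T₁ − T₂)R = Iα = I(a/R), so T₁ − T₂ = (I/R²)a = 1·M_p a = 11.90·a.
Adding the three: (m₁ − m₂)g = (m₁ + m₂ + 11.90)a, so a = (4.08 − 1.87)(9.8)/(4.08 + 1.87 + 11.90) = 1.213 m/s².
α = a/R = 1.213/0.108 = 11.23 rad/s².

α ≈ 11.2 rad/s²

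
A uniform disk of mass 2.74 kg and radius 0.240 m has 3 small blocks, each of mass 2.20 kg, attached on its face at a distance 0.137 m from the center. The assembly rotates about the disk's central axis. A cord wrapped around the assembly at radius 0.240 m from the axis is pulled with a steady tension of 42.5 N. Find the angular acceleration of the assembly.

α ≈ 50.3 rad/s²

I_disk = ½MR² = ½(2.74)(0.240)² = 0.07891 kg·m².
I_blocks = 3·m·r² = 3(2.20)(0.137)² = 0.1239 kg·m².
Total I = 0.2028 kg·m².
τ = F r = (42.5)(0.240) = 10.20 N·m.
α = τ/I = 10.20/0.2028 = 50.30 rad/s².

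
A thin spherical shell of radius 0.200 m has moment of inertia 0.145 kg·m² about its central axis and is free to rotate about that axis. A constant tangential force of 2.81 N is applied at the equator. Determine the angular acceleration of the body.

τ = F R = (2.81)(0.200) = 0.5620 N·m.
Newton's second law for rotation, τ = Iα, gives α = τ/I = 0.5620/0.1450 = 3.876 rad/s².

α ≈ 3.88 rad/s²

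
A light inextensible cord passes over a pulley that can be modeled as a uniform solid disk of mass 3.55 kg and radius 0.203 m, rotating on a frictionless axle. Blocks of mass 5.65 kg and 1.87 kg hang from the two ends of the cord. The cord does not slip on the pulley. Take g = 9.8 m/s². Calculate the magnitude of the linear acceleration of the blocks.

I = ½MR² = (1/2)(3.55)(0.203)² = 0.07315 kg·m².
Heavier block: m₁g − T₁ = m₁a. Lighter block: T₂ − m₂g = m₂a.
Pulley: (T₁ − T₂)R = Iα = I(a/R), so T₁ − T₂ = (I/R²)a = (1/2)M_p a = 1.775·a.
Adding the three: (m₁ − m₂)g = (m₁ + m₂ + 1.775)a, so a = (5.65 − 1.87)(9.8)/(5.65 + 1.87 + 1.775) = 3.985 m/s².

a ≈ 3.99 m/s²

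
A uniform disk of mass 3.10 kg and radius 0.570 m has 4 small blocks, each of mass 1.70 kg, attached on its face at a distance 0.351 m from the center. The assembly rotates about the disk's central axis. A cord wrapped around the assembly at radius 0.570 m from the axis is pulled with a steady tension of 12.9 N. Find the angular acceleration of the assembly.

I_disk = ½MR² = ½(3.10)(0.570)² = 0.5036 kg·m².
I_blocks = 4·m·r² = 4(1.70)(0.351)² = 0.8378 kg·m².
Total I = 1.341 kg·m².
τ = F r = (12.9)(0.570) = 7.353 N·m.
α = τ/I = 7.353/1.341 = 5.482 rad/s².

α ≈ 5.48 rad/s²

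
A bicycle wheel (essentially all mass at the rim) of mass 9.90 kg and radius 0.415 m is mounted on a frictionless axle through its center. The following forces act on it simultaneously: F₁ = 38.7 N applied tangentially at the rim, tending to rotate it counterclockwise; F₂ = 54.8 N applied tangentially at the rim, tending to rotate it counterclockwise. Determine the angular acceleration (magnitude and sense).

α ≈ 22.8 rad/s², counterclockwise

I = MR² = (9.90)(0.415)² = 1.705 kg·m².
Taking counterclockwise as positive: τ₁ = +(38.7)(0.415) = +16.06 N·m; τ₂ = +(54.8)(0.415) = +22.74 N·m.
Net torque τ = 38.80 N·m.
α = τ/I = 38.80/1.705 = 22.76 rad/s².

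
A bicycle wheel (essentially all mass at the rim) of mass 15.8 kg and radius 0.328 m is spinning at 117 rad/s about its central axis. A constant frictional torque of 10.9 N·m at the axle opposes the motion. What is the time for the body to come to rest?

t ≈ 18.2 s

I = MR² = (15.8)(0.328)² = 1.700 kg·m².
The net torque has magnitude 10.9 N·m, opposing ω.
|α| = τ/I = 10.90/1.700 = 6.412 rad/s² (deceleration).
0 = ω₀ − |α|t ⇒ t = ω₀/|α| = 117/6.412 = 18.25 s.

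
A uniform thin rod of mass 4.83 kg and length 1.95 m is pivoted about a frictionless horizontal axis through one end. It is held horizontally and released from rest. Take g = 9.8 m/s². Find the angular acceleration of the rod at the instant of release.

About the pivot, I = (1/3)ML² = (1/3)(4.83)(1.95)² = 6.122 kg·m².
The weight acts at the center, a distance L/2 = 0.9750 m from the pivot; τ = Mg(L/2) = 46.15 N·m.
α = τ/I = 46.15/6.122 = 7.538 rad/s².

α ≈ 7.54 rad/s²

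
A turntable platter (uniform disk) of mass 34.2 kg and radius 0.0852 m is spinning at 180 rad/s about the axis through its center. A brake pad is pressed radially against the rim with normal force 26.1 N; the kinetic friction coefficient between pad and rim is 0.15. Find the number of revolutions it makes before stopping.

I = ½MR² = (1/2)(34.2)(0.0852)² = 0.1241 kg·m².
Friction force f = μN = (0.15)(26.1) = 3.915 N at the rim; torque magnitude τ = fR = 0.3336 N·m, opposing ω.
|α| = τ/I = 0.3336/0.1241 = 2.687 rad/s² (deceleration).
ω² = ω₀² − 2|α|θ with ω = 0 ⇒ θ = ω₀²/(2|α|) = 6029 rad = 959.5 rev.

≈ 959 revolutions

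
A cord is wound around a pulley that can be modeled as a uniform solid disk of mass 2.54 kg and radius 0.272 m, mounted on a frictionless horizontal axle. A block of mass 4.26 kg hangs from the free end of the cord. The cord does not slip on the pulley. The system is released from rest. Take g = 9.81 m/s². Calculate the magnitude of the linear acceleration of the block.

a ≈ 7.56 m/s²

I = ½MR² = (1/2)(2.54)(0.272)² = 0.09396 kg·m².
Block: mg − T = ma. Pulley: TR = Iα. No-slip: a = αR, so T = (I/R²)a = 1.270·a.
Then mg = (m + 1.270)a, so a = (4.26)(9.81)/(4.26 + 1.270) = 7.557 m/s².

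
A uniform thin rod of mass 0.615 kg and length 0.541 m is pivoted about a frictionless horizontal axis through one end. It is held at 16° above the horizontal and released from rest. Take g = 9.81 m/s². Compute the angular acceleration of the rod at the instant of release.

α ≈ 26.1 rad/s²

About the pivot, I = (1/3)ML² = (1/3)(0.615)(0.541)² = 0.06000 kg·m².
The weight acts at the center, a distance L/2 = 0.2705 m from the pivot; τ = Mg(L/2) cos 16° = 1.569 N·m.
α = τ/I = 1.569/0.06000 = 26.15 rad/s².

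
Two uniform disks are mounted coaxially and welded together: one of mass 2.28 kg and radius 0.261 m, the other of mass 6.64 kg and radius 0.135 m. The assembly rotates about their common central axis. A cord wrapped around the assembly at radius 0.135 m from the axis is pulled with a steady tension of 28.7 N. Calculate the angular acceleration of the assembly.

I = ½M₁R₁² + ½M₂R₂² = ½(2.28)(0.261)² + ½(6.64)(0.135)² = 0.1382 kg·m².
τ = F r = (28.7)(0.135) = 3.875 N·m.
α = τ/I = 3.875/0.1382 = 28.04 rad/s².

α ≈ 28.0 rad/s²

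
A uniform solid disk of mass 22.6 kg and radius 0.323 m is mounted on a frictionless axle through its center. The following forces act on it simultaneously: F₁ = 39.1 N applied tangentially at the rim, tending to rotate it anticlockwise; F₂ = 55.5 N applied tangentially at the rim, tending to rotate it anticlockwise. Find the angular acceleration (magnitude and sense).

α ≈ 25.9 rad/s², anticlockwise

I = ½MR² = (1/2)(22.6)(0.323)² = 1.179 kg·m².
Taking anticlockwise as positive: τ₁ = +(39.1)(0.323) = +12.63 N·m; τ₂ = +(55.5)(0.323) = +17.93 N·m.
Net torque τ = 30.56 N·m.
α = τ/I = 30.56/1.179 = 25.92 rad/s².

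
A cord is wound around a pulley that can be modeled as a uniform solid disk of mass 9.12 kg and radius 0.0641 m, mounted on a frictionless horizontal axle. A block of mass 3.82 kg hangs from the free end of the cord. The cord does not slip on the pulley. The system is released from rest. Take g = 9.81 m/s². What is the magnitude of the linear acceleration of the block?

I = ½MR² = (1/2)(9.12)(0.0641)² = 0.01874 kg·m².
Block: mg − T = ma. Pulley: TR = Iα. No-slip: a = αR, so T = (I/R²)a = 4.560·a.
Then mg = (m + 4.560)a, so a = (3.82)(9.81)/(3.82 + 4.560) = 4.472 m/s².

a ≈ 4.47 m/s²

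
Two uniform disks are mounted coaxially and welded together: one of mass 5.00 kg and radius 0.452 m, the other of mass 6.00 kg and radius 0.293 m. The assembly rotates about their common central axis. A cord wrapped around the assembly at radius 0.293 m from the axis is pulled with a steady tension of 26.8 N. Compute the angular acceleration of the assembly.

I = ½M₁R₁² + ½M₂R₂² = ½(5.00)(0.452)² + ½(6.00)(0.293)² = 0.7683 kg·m².
τ = F r = (26.8)(0.293) = 7.852 N·m.
α = τ/I = 7.852/0.7683 = 10.22 rad/s².

α ≈ 10.2 rad/s²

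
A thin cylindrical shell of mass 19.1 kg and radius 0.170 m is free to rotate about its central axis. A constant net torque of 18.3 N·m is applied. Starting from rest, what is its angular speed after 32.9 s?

I = MR² = (19.1)(0.170)² = 0.5520 kg·m².
α = τ/I = 18.3/0.5520 = 33.15 rad/s².
ω = ω₀ + αt = 0 + (33.15)(32.9) = 1091 rad/s.

ω ≈ 1090 rad/s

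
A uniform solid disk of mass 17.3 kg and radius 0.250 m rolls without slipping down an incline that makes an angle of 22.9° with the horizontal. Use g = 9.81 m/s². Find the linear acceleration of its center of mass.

Translation along the incline: Mg sinθ − f = Ma.
Rotation about the center: fR = Iα with I = ½MR². No-slip gives a = αR, so f = (I/R²)a = (1/2)M a.
Substituting: Mg sinθ = (1 + 0.5000)Ma, so a = g sinθ/(1 + 0.5000) = (9.81) sin 22.9° / 1.500 = 2.545 m/s².

a ≈ 2.54 m/s²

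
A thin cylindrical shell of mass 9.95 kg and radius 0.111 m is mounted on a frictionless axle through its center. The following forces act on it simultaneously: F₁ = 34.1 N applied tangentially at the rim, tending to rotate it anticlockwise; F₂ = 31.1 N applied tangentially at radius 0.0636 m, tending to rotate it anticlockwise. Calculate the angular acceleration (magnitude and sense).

α ≈ 47.0 rad/s², anticlockwise

I = MR² = (9.95)(0.111)² = 0.1226 kg·m².
Taking anticlockwise as positive: τ₁ = +(34.1)(0.111) = +3.785 N·m; τ₂ = +(31.1)(0.0636) = +1.978 N·m.
Net torque τ = 5.763 N·m.
α = τ/I = 5.763/0.1226 = 47.01 rad/s².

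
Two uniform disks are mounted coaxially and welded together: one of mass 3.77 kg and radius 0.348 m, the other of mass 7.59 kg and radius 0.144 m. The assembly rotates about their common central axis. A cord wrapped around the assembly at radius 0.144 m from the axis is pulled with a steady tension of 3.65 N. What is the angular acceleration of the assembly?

α ≈ 1.71 rad/s²

I = ½M₁R₁² + ½M₂R₂² = ½(3.77)(0.348)² + ½(7.59)(0.144)² = 0.3070 kg·m².
τ = F r = (3.65)(0.144) = 0.5256 N·m.
α = τ/I = 0.5256/0.3070 = 1.712 rad/s².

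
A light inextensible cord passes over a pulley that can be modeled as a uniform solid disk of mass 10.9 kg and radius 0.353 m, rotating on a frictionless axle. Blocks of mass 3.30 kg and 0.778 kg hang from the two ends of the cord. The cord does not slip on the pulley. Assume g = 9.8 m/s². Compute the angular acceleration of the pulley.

α ≈ 7.35 rad/s²

I = ½MR² = (1/2)(10.9)(0.353)² = 0.6791 kg·m².
Heavier block: m₁g − T₁ = m₁a. Lighter block: T₂ − m₂g = m₂a.
Pulley: (T₁ − T₂)R = Iα = I(a/R), so T₁ − T₂ = (I/R²)a = (1/2)M_p a = 5.450·a.
Adding the three: (m₁ − m₂)g = (m₁ + m₂ + 5.450)a, so a = (3.30 − 0.778)(9.8)/(3.30 + 0.778 + 5.450) = 2.594 m/s².
α = a/R = 2.594/0.353 = 7.348 rad/s².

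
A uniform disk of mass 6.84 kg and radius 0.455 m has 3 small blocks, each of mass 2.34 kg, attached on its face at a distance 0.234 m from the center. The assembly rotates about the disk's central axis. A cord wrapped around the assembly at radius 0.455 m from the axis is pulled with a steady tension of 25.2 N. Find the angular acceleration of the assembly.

I_disk = ½MR² = ½(6.84)(0.455)² = 0.7080 kg·m².
I_blocks = 3·m·r² = 3(2.34)(0.234)² = 0.3844 kg·m².
Total I = 1.092 kg·m².
τ = F r = (25.2)(0.455) = 11.47 N·m.
α = τ/I = 11.47/1.092 = 10.50 rad/s².

α ≈ 10.5 rad/s²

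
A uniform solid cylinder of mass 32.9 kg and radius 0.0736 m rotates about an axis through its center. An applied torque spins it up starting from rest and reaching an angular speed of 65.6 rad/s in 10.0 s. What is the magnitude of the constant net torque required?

τ ≈ 0.585 N·m

I = ½MR² = (1/2)(32.9)(0.0736)² = 0.08911 kg·m².
α = Δω/Δt = (65.6 − 0)/10.0 = 6.560 rad/s².
τ = Iα = (0.08911)(6.560) = 0.5846 N·m.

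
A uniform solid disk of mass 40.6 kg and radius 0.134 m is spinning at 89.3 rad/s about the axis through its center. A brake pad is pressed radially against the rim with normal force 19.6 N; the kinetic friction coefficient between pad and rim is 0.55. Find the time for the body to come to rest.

t ≈ 22.5 s

I = ½MR² = (1/2)(40.6)(0.134)² = 0.3645 kg·m².
Friction force f = μN = (0.55)(19.6) = 10.78 N at the rim; torque magnitude τ = fR = 1.445 N·m, opposing ω.
|α| = τ/I = 1.445/0.3645 = 3.963 rad/s² (deceleration).
0 = ω₀ − |α|t ⇒ t = ω₀/|α| = 89.3/3.963 = 22.53 s.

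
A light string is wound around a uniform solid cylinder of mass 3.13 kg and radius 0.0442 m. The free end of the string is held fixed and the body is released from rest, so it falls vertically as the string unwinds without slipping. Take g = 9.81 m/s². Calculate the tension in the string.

T ≈ 10.2 N

Translation: Mg − T = Ma. Rotation about the center: TR = Iα with I = ½MR².
With a = αR: T = (I/R²)a = (1/2)M a, so Mg = (1 + 0.5000)Ma.
a = g/(1 + 0.5000) = 9.81/1.500 = 6.540 m/s².
T = 0.5000·M·a = (0.5000)(3.13)(6.540) = 10.24 N.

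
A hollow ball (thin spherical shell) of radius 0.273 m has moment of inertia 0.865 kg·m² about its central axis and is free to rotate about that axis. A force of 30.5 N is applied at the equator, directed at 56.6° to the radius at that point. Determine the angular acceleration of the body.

α ≈ 8.04 rad/s²

Only the tangential component produces torque: τ = F R sinθ = (30.5)(0.273) sin 56.6° = 6.951 N·m.
From τ = Iα: α = 6.951/0.8650 = 8.036 rad/s².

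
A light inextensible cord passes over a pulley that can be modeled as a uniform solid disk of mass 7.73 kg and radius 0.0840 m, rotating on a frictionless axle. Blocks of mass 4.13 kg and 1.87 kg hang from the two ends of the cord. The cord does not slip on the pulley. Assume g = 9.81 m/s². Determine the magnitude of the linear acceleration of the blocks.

a ≈ 2.25 m/s²

I = ½MR² = (1/2)(7.73)(0.0840)² = 0.02727 kg·m².
Heavier block: m₁g − T₁ = m₁a. Lighter block: T₂ − m₂g = m₂a.
Pulley: (T₁ − T₂)R = Iα = I(a/R), so T₁ − T₂ = (I/R²)a = (1/2)M_p a = 3.865·a.
Adding the three: (m₁ − m₂)g = (m₁ + m₂ + 3.865)a, so a = (4.13 − 1.87)(9.81)/(4.13 + 1.87 + 3.865) = 2.247 m/s².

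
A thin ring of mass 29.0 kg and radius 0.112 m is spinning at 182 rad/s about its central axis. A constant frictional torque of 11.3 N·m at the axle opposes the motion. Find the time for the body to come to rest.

t ≈ 5.86 s

I = MR² = (29.0)(0.112)² = 0.3638 kg·m².
The net torque has magnitude 11.3 N·m, opposing ω.
|α| = τ/I = 11.30/0.3638 = 31.06 rad/s² (deceleration).
0 = ω₀ − |α|t ⇒ t = ω₀/|α| = 182/31.06 = 5.859 s.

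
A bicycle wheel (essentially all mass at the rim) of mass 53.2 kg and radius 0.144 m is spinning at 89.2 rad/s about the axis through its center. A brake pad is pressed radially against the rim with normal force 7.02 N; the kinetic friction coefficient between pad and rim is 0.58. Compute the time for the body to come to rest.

I = MR² = (53.2)(0.144)² = 1.103 kg·m².
Friction force f = μN = (0.58)(7.02) = 4.072 N at the rim; torque magnitude τ = fR = 0.5863 N·m, opposing ω.
|α| = τ/I = 0.5863/1.103 = 0.5315 rad/s² (deceleration).
0 = ω₀ − |α|t ⇒ t = ω₀/|α| = 89.2/0.5315 = 167.8 s.

t ≈ 168 s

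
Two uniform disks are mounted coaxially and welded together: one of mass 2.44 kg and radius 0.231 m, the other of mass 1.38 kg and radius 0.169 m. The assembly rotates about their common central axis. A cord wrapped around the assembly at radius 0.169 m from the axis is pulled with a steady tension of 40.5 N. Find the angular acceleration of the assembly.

α ≈ 80.7 rad/s²

I = ½M₁R₁² + ½M₂R₂² = ½(2.44)(0.231)² + ½(1.38)(0.169)² = 0.08481 kg·m².
τ = F r = (40.5)(0.169) = 6.845 N·m.
α = τ/I = 6.845/0.08481 = 80.71 rad/s².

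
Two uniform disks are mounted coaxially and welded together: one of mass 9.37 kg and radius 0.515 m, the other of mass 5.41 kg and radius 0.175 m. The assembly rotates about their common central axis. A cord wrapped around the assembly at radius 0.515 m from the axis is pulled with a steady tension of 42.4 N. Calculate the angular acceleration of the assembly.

α ≈ 16.5 rad/s²

I = ½M₁R₁² + ½M₂R₂² = ½(9.37)(0.515)² + ½(5.41)(0.175)² = 1.325 kg·m².
τ = F r = (42.4)(0.515) = 21.84 N·m.
α = τ/I = 21.84/1.325 = 16.47 rad/s².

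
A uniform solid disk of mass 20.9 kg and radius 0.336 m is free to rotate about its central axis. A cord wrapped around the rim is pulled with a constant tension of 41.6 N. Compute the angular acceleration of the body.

α ≈ 11.8 rad/s²

I = ½MR² = (1/2)(20.9)(0.336)² = 1.180 kg·m².
τ = F R = (41.6)(0.336) = 13.98 N·m.
Newton's second law for rotation, τ = Iα, gives α = τ/I = 13.98/1.180 = 11.85 rad/s².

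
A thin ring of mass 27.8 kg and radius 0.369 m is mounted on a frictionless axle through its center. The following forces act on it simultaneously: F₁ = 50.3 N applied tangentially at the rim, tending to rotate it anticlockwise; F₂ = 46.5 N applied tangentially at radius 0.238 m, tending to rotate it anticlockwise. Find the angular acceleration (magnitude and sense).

α ≈ 7.83 rad/s², anticlockwise

I = MR² = (27.8)(0.369)² = 3.785 kg·m².
Taking anticlockwise as positive: τ₁ = +(50.3)(0.369) = +18.56 N·m; τ₂ = +(46.5)(0.238) = +11.07 N·m.
Net torque τ = 29.63 N·m.
α = τ/I = 29.63/3.785 = 7.827 rad/s².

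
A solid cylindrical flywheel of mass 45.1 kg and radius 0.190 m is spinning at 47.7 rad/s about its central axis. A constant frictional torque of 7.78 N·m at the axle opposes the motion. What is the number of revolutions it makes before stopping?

≈ 18.9 revolutions

I = ½MR² = (1/2)(45.1)(0.190)² = 0.8141 kg·m².
The net torque has magnitude 7.78 N·m, opposing ω.
|α| = τ/I = 7.780/0.8141 = 9.557 rad/s² (deceleration).
ω² = ω₀² − 2|α|θ with ω = 0 ⇒ θ = ω₀²/(2|α|) = 119.0 rad = 18.95 rev.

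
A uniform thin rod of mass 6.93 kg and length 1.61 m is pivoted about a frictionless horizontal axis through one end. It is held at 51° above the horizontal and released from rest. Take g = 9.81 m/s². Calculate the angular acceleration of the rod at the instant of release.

About the pivot, I = (1/3)ML² = (1/3)(6.93)(1.61)² = 5.988 kg·m².
The weight acts at the center, a distance L/2 = 0.8050 m from the pivot; τ = Mg(L/2) cos 51° = 34.44 N·m.
α = τ/I = 34.44/5.988 = 5.752 rad/s².

α ≈ 5.75 rad/s²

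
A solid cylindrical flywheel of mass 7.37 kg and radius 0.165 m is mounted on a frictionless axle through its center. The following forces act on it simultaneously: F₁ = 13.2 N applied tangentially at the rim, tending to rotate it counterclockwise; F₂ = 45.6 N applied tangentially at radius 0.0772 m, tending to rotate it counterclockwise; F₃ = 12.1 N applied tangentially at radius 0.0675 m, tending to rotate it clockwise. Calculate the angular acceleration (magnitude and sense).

I = ½MR² = (1/2)(7.37)(0.165)² = 0.1003 kg·m².
Taking counterclockwise as positive: τ₁ = +(13.2)(0.165) = +2.178 N·m; τ₂ = +(45.6)(0.0772) = +3.520 N·m; τ₃ = −(12.1)(0.0675) = −0.8167 N·m.
Net torque τ = 4.882 N·m.
α = τ/I = 4.882/0.1003 = 48.66 rad/s².

α ≈ 48.7 rad/s², counterclockwise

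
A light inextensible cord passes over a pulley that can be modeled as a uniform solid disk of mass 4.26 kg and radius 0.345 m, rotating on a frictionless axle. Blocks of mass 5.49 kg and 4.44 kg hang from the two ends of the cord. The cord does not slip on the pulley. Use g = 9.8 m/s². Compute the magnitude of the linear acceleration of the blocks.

I = ½MR² = (1/2)(4.26)(0.345)² = 0.2535 kg·m².
Heavier block: m₁g − T₁ = m₁a. Lighter block: T₂ − m₂g = m₂a.
Pulley: (T₁ − T₂)R = Iα = I(a/R), so T₁ − T₂ = (I/R²)a = (1/2)M_p a = 2.130·a.
Adding the three: (m₁ − m₂)g = (m₁ + m₂ + 2.130)a, so a = (5.49 − 4.44)(9.8)/(5.49 + 4.44 + 2.130) = 0.8532 m/s².

a ≈ 0.853 m/s²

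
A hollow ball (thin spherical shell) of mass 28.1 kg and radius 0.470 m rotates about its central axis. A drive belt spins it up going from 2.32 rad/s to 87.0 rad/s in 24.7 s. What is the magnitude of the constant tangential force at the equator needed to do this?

F ≈ 30.2 N

I = (2/3)MR² = (2/3)(28.1)(0.470)² = 4.138 kg·m².
α = Δω/Δt = (87.0 − 2.32)/24.7 = 3.428 rad/s².
The required torque is τ = Iα = (4.138)(3.428) = 14.19 N·m.
A tangential force at the equator gives τ = FR, so F = τ/R = 14.19/0.470 = 30.19 N.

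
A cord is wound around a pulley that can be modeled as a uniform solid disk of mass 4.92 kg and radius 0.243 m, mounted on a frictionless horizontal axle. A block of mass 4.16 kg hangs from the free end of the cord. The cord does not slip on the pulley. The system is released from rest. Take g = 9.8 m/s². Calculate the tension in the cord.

T ≈ 15.1 N

I = ½MR² = (1/2)(4.92)(0.243)² = 0.1453 kg·m².
Block: mg − T = ma. Pulley: TR = Iα. No-slip: a = αR, so T = (I/R²)a = 2.460·a.
Then mg = (m + 2.460)a, so a = (4.16)(9.8)/(4.16 + 2.460) = 6.158 m/s².
T = 2.460·a = 15.15 N.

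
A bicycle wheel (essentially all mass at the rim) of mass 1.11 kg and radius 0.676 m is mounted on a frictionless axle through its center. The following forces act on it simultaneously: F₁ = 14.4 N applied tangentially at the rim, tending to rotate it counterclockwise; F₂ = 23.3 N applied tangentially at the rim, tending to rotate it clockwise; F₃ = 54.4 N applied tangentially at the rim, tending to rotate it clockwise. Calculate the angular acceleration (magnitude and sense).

I = MR² = (1.11)(0.676)² = 0.5072 kg·m².
Taking counterclockwise as positive: τ₁ = +(14.4)(0.676) = +9.734 N·m; τ₂ = −(23.3)(0.676) = −15.75 N·m; τ₃ = −(54.4)(0.676) = −36.77 N·m.
Net torque τ = -42.79 N·m.
α = τ/I = -42.79/0.5072 = -84.36 rad/s².

α ≈ 84.4 rad/s², clockwise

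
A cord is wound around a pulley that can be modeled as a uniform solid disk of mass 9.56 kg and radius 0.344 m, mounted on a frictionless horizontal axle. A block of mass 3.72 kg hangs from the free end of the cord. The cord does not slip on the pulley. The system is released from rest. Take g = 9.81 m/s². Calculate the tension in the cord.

I = ½MR² = (1/2)(9.56)(0.344)² = 0.5656 kg·m².
Block: mg − T = ma. Pulley: TR = Iα. No-slip: a = αR, so T = (I/R²)a = 4.780·a.
Then mg = (m + 4.780)a, so a = (3.72)(9.81)/(3.72 + 4.780) = 4.293 m/s².
T = 4.780·a = 20.52 N.

T ≈ 20.5 N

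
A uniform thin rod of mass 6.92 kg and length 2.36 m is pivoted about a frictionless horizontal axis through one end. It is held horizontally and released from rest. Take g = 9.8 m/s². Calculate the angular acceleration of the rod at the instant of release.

About the pivot, I = (1/3)ML² = (1/3)(6.92)(2.36)² = 12.85 kg·m².
The weight acts at the center, a distance L/2 = 1.180 m from the pivot; τ = Mg(L/2) = 80.02 N·m.
α = τ/I = 80.02/12.85 = 6.229 rad/s².
(Equivalently α = (3g/(2L)) = 6.229 rad/s².)

α ≈ 6.23 rad/s²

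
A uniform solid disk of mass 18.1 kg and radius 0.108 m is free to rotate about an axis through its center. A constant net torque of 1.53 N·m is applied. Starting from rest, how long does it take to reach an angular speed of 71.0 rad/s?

t ≈ 4.90 s

I = ½MR² = (1/2)(18.1)(0.108)² = 0.1056 kg·m².
α = τ/I = 1.53/0.1056 = 14.49 rad/s².
ω = αt ⇒ t = ω/α = 71.0/14.49 = 4.898 s.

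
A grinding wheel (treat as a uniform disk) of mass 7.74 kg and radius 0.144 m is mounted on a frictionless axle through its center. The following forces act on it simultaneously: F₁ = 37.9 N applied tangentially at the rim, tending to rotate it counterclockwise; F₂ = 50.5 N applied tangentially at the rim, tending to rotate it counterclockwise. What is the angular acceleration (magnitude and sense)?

α ≈ 159 rad/s², counterclockwise

I = ½MR² = (1/2)(7.74)(0.144)² = 0.08025 kg·m².
Taking counterclockwise as positive: τ₁ = +(37.9)(0.144) = +5.458 N·m; τ₂ = +(50.5)(0.144) = +7.272 N·m.
Net torque τ = 12.73 N·m.
α = τ/I = 12.73/0.08025 = 158.6 rad/s².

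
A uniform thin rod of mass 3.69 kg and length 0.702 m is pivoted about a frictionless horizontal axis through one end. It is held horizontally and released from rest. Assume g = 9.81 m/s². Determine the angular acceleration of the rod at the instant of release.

α ≈ 21.0 rad/s²

About the pivot, I = (1/3)ML² = (1/3)(3.69)(0.702)² = 0.6061 kg·m².
The weight acts at the center, a distance L/2 = 0.3510 m from the pivot; τ = Mg(L/2) = 12.71 N·m.
α = τ/I = 12.71/0.6061 = 20.96 rad/s².
(Equivalently α = (3g/(2L)) = 20.96 rad/s².)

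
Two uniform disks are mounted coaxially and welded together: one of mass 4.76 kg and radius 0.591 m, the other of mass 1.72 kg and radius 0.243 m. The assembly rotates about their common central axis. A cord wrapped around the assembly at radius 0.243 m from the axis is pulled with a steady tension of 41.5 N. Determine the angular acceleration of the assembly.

α ≈ 11.4 rad/s²

I = ½M₁R₁² + ½M₂R₂² = ½(4.76)(0.591)² + ½(1.72)(0.243)² = 0.8821 kg·m².
τ = F r = (41.5)(0.243) = 10.08 N·m.
α = τ/I = 10.08/0.8821 = 11.43 rad/s².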